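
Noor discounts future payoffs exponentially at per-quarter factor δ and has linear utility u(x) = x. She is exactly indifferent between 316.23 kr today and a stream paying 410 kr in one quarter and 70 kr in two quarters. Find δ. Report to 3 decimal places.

The stream is worth 410δ + 70δ² today, so 410δ + 70δ² = 316.23.
That is, 70δ² + 410δ − 316.23 = 0, a quadratic in δ.
By the quadratic formula (taking the positive root), δ = (−410 + √256644.40) / 140 ≈ 0.690.

δ ≈ 0.690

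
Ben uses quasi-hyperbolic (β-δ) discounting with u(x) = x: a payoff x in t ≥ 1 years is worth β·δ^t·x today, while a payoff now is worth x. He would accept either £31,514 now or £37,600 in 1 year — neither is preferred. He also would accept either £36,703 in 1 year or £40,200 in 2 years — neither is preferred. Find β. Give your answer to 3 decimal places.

From the later pair, β·δ^1·36703 = β·δ^2·40200; dividing through, δ = 36703/40200 = 0.91301.
Substituting δ into 31514 = β·δ·37600: β = 31514/(34329.174) ≈ 0.918.

β ≈ 0.918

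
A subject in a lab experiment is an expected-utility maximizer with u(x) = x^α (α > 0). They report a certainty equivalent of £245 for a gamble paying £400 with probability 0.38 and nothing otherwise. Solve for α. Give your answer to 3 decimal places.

The lottery's expected utility is 0.38·u(400) + 0.62·u(0) = 0.38·400^α (since u(0) = 0 for α > 0).
Setting u(245) equal to that: 245^α = 0.38·400^α ⇒ (245/400)^α = 0.38.
Taking logs: α·ln(245/400) = ln(0.38), so α = -0.967584 / -0.490206 ≈ 1.974.

α ≈ 1.974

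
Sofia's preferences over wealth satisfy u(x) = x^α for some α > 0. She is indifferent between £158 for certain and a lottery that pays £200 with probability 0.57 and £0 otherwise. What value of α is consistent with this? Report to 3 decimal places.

EU(lottery) = 0.57·200^α + 0.43·0 = 0.57·200^α.
Indifference: 158^α = 0.57·200^α, so (158/200)^α = 0.57.
Take logs: α = ln 0.57 / ln(158/200) ≈ 2.38467.

α ≈ 2.385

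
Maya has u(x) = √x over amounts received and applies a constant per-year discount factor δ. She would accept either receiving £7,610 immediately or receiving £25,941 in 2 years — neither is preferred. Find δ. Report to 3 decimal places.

Equating discounted utilities: u(7610) = δ^2·u(25941) ⇒ δ^2 = u(7610)/u(25941).
With u(x) = √x: δ^2 = √7610/√25941 = √(7610/25941) = 0.54163.
Taking the square root: δ = 0.54163^(1/2) ≈ 0.736.

δ ≈ 0.736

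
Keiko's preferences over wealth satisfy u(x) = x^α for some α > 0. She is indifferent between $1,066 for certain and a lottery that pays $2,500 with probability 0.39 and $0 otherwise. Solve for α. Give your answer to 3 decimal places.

EU(lottery) = 0.39·2500^α + 0.61·0 = 0.39·2500^α.
Indifference: 1066^α = 0.39·2500^α, so (1066/2500)^α = 0.39.
α = ln(0.39) / ln(1066/2500) = -0.941609/-0.852377 ≈ 1.105.

α ≈ 1.105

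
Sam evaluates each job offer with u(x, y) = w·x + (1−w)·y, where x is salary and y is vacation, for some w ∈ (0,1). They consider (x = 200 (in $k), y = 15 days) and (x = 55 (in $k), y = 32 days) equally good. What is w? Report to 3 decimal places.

u(200,15) = u(55,32) means w·200 + (1−w)·15 = w·55 + (1−w)·32.
Rearranging, 145·w − 17·(1−w) = 0.
The marginal rate of substitution is 17/145, so w = 17/(145+17) = 0.105.

w = 0.105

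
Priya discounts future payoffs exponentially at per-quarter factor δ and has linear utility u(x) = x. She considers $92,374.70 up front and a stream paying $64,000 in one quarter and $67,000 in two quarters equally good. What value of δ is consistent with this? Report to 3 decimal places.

Present value of the stream is 64000·δ + 67000·δ². Indifference gives 64000δ + 67000δ² = 92374.70.
That is, 67000δ² + 64000δ − 92374.70 = 0, a quadratic in δ.
By the quadratic formula (taking the positive root), δ = (−64000 + √28852419600.00) / 134000 ≈ 0.790.

δ ≈ 0.790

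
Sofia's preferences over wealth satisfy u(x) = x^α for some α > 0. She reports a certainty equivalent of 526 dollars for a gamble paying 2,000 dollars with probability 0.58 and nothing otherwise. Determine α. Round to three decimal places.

α ≈ 0.408

The lottery's expected utility is 0.58·u(2000) + 0.42·u(0) = 0.58·2000^α (since u(0) = 0 for α > 0).
Setting u(526) equal to that: 526^α = 0.58·2000^α ⇒ (526/2000)^α = 0.58.
α = ln(0.58) / ln(526/2000) = -0.544727/-1.335601 ≈ 0.408.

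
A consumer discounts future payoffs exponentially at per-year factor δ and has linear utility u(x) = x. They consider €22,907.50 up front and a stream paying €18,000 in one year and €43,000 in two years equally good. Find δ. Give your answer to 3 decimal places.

Equating present values: 22907.50 = 18000δ + 43000δ².
So 43000δ² + 18000δ − 22907.50 = 0.
By the quadratic formula (taking the positive root), δ = (−18000 + √4264090000.00) / 86000 ≈ 0.550.

δ ≈ 0.550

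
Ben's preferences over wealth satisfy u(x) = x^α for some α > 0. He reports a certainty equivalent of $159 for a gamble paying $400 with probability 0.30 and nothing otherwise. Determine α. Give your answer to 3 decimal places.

EU(lottery) = 0.30·400^α + 0.70·0 = 0.30·400^α.
Indifference: 159^α = 0.30·400^α, so (159/400)^α = 0.30.
Taking logs: α·ln(159/400) = ln(0.30), so α = -1.203973 / -0.922560 ≈ 1.305.

α ≈ 1.305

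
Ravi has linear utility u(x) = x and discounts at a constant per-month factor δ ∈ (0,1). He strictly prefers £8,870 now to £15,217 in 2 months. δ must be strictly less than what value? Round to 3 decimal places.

δ < 0.763

Comparing present values: 8870 > δ^2·15217.
So δ^2 < 8870/15217 = 0.58290; taking the square root of both positive sides preserves the inequality.
δ < 0.58290^(1/2) = 0.763.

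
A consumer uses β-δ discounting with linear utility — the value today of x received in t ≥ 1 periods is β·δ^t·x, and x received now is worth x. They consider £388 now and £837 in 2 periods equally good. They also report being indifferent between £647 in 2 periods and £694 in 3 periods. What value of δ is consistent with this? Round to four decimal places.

δ ≈ 0.9323

Both payoffs in the second observation are in the future, so β drops out: δ^2·647 = δ^3·694 ⇒ δ = 647/694 = 0.93228.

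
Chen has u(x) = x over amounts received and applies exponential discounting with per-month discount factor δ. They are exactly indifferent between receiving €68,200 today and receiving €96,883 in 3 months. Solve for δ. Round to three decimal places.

δ ≈ 0.890

Indifference means u(68200) = δ^3 · u(96883), so δ^3 = u(68200)/u(96883).
With u(x) = x: δ^3 = 68200/96883 = 0.70394.
So δ = 0.70394^(1/3) ≈ 0.890.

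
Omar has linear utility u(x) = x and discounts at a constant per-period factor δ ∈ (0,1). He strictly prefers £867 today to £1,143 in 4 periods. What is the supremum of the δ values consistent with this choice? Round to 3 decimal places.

Under u(x) = x this choice says 867 > δ^4·1143.
Hence δ^4 < 867/1143 = 0.75853, and x ↦ x^(1/4) is increasing on (0,∞).
δ < (867/1143)^(1/4) ≈ 0.933.

δ < 0.933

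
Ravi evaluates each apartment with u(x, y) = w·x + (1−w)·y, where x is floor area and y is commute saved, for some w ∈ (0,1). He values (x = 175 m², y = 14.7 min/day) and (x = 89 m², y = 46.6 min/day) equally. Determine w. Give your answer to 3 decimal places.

w = 0.271

u(175,14.7) = u(89,46.6) means w·175 + (1−w)·14.7 = w·89 + (1−w)·46.6.
Rearranging, 86·w − 31.9·(1−w) = 0.
So w/(1−w) = 31.9/86 = 0.3709, giving w = 31.9/(86+31.9) = 0.271.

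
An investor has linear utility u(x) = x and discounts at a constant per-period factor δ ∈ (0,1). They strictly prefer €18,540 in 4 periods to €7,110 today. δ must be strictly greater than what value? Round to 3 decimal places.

Comparing present values: 7110 < δ^4·18540.
Hence δ^4 > 7110/18540 = 0.38350, and x ↦ x^(1/4) is increasing on (0,∞).
δ > (7110/18540)^(1/4) ≈ 0.787.

δ > 0.787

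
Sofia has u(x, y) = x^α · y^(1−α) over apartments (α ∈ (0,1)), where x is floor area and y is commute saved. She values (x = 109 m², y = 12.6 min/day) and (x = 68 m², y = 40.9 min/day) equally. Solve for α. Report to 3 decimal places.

The Cobb–Douglas utilities coincide, so 109^α·12.6^(1−α) = 68^α·40.9^(1−α).
Rearrange to (109/68)^α = (40.9/12.6)^(1−α) and take logs: α·0.471840 = (1−α)·1.177433.
With A = 0.471840 and B = 1.177433: α·A = (1−α)·B, so α = B/(A+B) = 1.177433/1.649273 ≈ 0.714.

α ≈ 0.714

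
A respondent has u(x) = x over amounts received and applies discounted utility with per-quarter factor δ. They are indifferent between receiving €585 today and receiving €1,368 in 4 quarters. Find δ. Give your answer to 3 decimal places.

δ ≈ 0.809

The payoff in 4 quarters is discounted by δ^4, so u(585) = δ^4·u(1368) and δ^4 = u(585)/u(1368).
With u(x) = x: δ^4 = 585/1368 = 0.42763.
Hence δ = (0.42763)^(1/4) = 0.80866.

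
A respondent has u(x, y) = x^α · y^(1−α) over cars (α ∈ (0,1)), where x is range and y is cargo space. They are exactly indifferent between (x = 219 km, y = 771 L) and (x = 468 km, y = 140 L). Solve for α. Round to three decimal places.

α ≈ 0.692

Set the two utilities equal: 219^α·771^(1−α) = 468^α·140^(1−α).
Taking logs: α·ln 219 + (1−α)·ln 771 = α·ln 468 + (1−α)·ln 140, i.e. α·-0.759397 = (1−α)·-1.706046.
With A = -0.759397 and B = -1.706046: α·A = (1−α)·B, so α = B/(A+B) = -1.706046/-2.465443 ≈ 0.692.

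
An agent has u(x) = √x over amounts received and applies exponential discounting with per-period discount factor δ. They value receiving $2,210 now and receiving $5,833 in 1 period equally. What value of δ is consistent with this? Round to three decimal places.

δ ≈ 0.616

The payoff in 1 period is discounted by δ, so u(2210) = δ·u(5833) and δ = u(2210)/u(5833).
Since u(x) = √x, δ = √(2210/5833) = 0.61553.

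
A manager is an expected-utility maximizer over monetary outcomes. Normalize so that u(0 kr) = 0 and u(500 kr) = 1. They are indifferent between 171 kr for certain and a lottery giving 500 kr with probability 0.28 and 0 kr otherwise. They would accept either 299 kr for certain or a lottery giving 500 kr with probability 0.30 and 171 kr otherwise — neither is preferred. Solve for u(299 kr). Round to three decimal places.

First, u(171 kr) = 0.28·u(500 kr) + 0.72·u(0 kr) = 0.28.
The second indifference gives u(299 kr) = 0.30·u(500 kr) + 0.70·u(171 kr) = 0.30·1.00 + 0.70·0.28 = 0.4960.

0.496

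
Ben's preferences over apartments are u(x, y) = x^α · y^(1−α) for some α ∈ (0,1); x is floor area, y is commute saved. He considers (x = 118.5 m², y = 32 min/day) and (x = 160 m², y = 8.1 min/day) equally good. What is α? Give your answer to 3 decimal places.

The Cobb–Douglas utilities coincide, so 118.5^α·32^(1−α) = 160^α·8.1^(1−α).
Taking logs: α·ln 118.5 + (1−α)·ln 32 = α·ln 160 + (1−α)·ln 8.1, i.e. α·-0.300261 = (1−α)·-1.373872.
With A = -0.300261 and B = -1.373872: α·A = (1−α)·B, so α = B/(A+B) = -1.373872/-1.674133 ≈ 0.821.

α ≈ 0.821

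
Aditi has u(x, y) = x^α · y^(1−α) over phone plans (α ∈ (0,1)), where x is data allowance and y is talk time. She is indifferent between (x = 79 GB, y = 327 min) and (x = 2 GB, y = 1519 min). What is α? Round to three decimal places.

Indifference: 79^α · 327^(1−α) = 2^α · 1519^(1−α).
Rearrange to (79/2)^α = (1519/327)^(1−α) and take logs: α·3.676301 = (1−α)·1.535847.
Thus α·(5.212148) = 1.535847, so α = 1.535847/5.212148 ≈ 0.295.

α ≈ 0.295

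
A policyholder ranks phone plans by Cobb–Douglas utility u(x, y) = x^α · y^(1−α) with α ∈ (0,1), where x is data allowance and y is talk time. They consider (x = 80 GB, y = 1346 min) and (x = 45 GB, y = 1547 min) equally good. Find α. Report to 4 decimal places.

The Cobb–Douglas utilities coincide, so 80^α·1346^(1−α) = 45^α·1547^(1−α).
Taking logs: α·ln 80 + (1−α)·ln 1346 = α·ln 45 + (1−α)·ln 1547, i.e. α·0.5753641 = (1−α)·0.1391803.
So α/(1−α) = (0.1391803)/(0.5753641) = 0.2418995, and α = 0.2418995/1.2418995 ≈ 0.1948.

α ≈ 0.1948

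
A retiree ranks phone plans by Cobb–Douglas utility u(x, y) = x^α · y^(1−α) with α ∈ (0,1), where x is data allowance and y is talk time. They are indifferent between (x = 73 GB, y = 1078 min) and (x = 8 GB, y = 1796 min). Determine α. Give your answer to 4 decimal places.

Set the two utilities equal: 73^α·1078^(1−α) = 8^α·1796^(1−α).
Rearrange to (73/8)^α = (1796/1078)^(1−α) and take logs: α·2.2110179 = (1−α)·0.5104545.
Thus α·(2.7214724) = 0.5104545, so α = 0.5104545/2.7214724 ≈ 0.1876.

α ≈ 0.1876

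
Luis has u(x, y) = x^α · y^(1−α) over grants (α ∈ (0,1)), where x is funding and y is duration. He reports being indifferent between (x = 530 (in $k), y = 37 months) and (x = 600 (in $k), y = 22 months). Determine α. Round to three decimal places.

α ≈ 0.807

Indifference: 530^α · 37^(1−α) = 600^α · 22^(1−α).
(530/600)^α = (22/37)^(1−α); take logs: α·ln(530/600) = (1−α)·ln(22/37), i.e. α·-0.124053 = (1−α)·-0.519875.
So α/(1−α) = (-0.519875)/(-0.124053) = 4.190749, and α = 4.190749/5.190749 ≈ 0.807.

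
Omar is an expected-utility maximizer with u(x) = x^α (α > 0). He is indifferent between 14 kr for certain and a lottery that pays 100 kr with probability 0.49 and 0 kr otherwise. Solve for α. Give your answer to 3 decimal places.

The lottery's expected utility is 0.49·u(100) + 0.51·u(0) = 0.49·100^α (since u(0) = 0 for α > 0).
Setting u(14) equal to that: 14^α = 0.49·100^α ⇒ (14/100)^α = 0.49.
Taking logs: α·ln(14/100) = ln(0.49), so α = -0.713350 / -1.966113 ≈ 0.363.

α ≈ 0.363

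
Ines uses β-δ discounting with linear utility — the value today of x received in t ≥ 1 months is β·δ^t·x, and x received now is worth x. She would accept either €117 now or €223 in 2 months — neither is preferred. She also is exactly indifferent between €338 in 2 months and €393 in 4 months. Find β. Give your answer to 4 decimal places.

The second indifference involves only future payoffs, so β cancels: β·δ^2·338 = β·δ^4·393, giving δ^2 = 338/393 = 0.86005, so δ = 0.92739.
The first indifference: 117 = β·δ^2·223, so β = 117/(δ^2·223) = 117/(0.86005·223) ≈ 0.6100.

β ≈ 0.6100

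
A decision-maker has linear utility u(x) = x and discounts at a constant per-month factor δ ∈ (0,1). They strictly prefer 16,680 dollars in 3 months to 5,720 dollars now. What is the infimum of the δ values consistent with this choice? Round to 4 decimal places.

The preference means 5720 < δ^3·16680.
So δ^3 > 5720/16680 = 0.34293; taking the cube root of both positive sides preserves the inequality.
δ > (5720/16680)^(1/3) ≈ 0.6999.

δ > 0.6999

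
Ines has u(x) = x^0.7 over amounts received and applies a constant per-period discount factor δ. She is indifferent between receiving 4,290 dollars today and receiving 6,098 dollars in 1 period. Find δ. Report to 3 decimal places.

Equating discounted utilities: u(4290) = δ·u(6098) ⇒ δ = u(4290)/u(6098).
With u(x) = x^0.7: δ = 4290^0.7/6098^0.7 = (4290/6098)^0.7 = 0.78179.

δ ≈ 0.782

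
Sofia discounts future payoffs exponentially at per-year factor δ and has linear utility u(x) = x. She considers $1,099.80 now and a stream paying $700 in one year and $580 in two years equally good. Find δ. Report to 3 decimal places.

The stream is worth 700δ + 580δ² today, so 700δ + 580δ² = 1099.80.
That is, 580δ² + 700δ − 1099.80 = 0, a quadratic in δ.
δ = (−700 + √(700² + 4·580·1099.80)) / (2·580) = (−700 + √3041536.00) / 1160 ≈ 0.900.

δ ≈ 0.900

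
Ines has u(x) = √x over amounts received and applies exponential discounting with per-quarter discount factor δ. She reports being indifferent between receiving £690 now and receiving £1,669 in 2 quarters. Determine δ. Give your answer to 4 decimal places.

Indifference means u(690) = δ^2 · u(1669), so δ^2 = u(690)/u(1669).
With u(x) = √x: δ^2 = √690/√1669 = √(690/1669) = 0.64298.
Hence δ = (0.64298)^(1/2) = 0.801859.

δ ≈ 0.8019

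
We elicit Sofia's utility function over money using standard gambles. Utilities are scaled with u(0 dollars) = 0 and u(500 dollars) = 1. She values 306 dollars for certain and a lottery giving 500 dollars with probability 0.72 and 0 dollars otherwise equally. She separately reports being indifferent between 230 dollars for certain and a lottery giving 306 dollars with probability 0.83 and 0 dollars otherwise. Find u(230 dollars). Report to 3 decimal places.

From the first indifference, u(306 dollars) = 0.72·u(500 dollars) + 0.28·u(0 dollars) = 0.72·1 + 0.28·0 = 0.72.
Then u(230 dollars) = 0.83·u(306 dollars) + 0.17·u(0 dollars) = 0.83·0.72 + 0.17·0.00 = 0.5976.

0.598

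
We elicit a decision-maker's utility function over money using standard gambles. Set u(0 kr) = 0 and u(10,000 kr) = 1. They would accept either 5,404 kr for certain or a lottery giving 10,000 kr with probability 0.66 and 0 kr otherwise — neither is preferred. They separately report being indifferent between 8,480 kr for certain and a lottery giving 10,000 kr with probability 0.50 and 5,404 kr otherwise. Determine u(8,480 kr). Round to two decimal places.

From the first indifference, u(5,404 kr) = 0.66·u(10,000 kr) + 0.34·u(0 kr) = 0.66·1 + 0.34·0 = 0.66.
Chaining: u(8,480 kr) = 0.50·1.00 + 0.50·0.66 = 0.8300.

0.83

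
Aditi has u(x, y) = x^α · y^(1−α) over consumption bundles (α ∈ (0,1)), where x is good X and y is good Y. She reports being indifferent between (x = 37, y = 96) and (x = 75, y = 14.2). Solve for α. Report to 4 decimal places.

α ≈ 0.7301

The Cobb–Douglas utilities coincide, so 37^α·96^(1−α) = 75^α·14.2^(1−α).
Rearrange to (37/75)^α = (14.2/96)^(1−α) and take logs: α·-0.7065702 = (1−α)·-1.9111062.
With A = -0.7065702 and B = -1.9111062: α·A = (1−α)·B, so α = B/(A+B) = -1.9111062/-2.6176764 ≈ 0.7301.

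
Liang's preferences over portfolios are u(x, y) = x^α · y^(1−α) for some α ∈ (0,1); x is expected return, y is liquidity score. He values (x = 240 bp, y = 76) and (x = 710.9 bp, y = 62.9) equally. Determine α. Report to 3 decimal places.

Indifference: 240^α · 76^(1−α) = 710.9^α · 62.9^(1−α).
Rearrange to (240/710.9)^α = (62.9/76)^(1−α) and take logs: α·-1.085893 = (1−α)·-0.189187.
Thus α·(-1.275080) = -0.189187, so α = -0.189187/-1.275080 ≈ 0.148.

α ≈ 0.148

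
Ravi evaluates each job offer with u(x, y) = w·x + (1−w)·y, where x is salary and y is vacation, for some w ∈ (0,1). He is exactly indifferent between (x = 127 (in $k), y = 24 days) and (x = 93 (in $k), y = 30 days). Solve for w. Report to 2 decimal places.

Indifference: w·127 + (1−w)·24 = w·93 + (1−w)·30.
w·(127−93) = (1−w)·(30−24), i.e. w·34 = (1−w)·6.
The marginal rate of substitution is 6/34, so w = 6/(34+6) = 0.15.

w = 0.15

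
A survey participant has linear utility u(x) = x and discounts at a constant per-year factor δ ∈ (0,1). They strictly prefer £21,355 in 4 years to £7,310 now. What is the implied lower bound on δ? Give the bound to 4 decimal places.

δ > 0.7649

Comparing present values: 7310 < δ^4·21355.
So δ^4 > 7310/21355 = 0.34231; taking the 4th root of both positive sides preserves the inequality.
δ > (7310/21355)^(1/4) ≈ 0.7649.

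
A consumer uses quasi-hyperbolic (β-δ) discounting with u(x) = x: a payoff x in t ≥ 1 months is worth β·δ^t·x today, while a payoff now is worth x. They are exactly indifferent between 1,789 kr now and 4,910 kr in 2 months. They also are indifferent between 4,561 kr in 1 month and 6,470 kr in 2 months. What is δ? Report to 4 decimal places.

Both payoffs in the second observation are in the future, so β drops out: δ^1·4561 = δ^2·6470 ⇒ δ = 4561/6470 = 0.70495.

δ ≈ 0.7049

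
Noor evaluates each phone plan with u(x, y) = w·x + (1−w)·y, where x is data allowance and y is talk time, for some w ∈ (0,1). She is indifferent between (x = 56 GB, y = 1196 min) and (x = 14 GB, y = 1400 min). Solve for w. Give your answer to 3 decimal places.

u(56,1196) = u(14,1400) means w·56 + (1−w)·1196 = w·14 + (1−w)·1400.
w·(56−14) = (1−w)·(1400−1196), i.e. w·42 = (1−w)·204.
Hence w = 204/(42+204) = 204/246 = 0.829.

w = 0.829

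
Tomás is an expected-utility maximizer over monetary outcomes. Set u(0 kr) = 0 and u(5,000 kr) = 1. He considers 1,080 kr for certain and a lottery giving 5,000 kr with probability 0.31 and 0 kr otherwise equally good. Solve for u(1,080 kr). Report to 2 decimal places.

The indifference gives u(1,080 kr) = 0.31·u(5,000 kr) + 0.69·u(0 kr) = 0.31·1 + 0.69·0 = 0.31.

0.31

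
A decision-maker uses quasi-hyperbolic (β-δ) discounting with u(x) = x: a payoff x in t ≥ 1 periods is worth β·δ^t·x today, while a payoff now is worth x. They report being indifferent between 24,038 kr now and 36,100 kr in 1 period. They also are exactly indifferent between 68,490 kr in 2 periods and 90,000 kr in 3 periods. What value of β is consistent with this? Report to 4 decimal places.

β ≈ 0.8750

Both payoffs in the second observation are in the future, so β drops out: δ^2·68490 = δ^3·90000 ⇒ δ = 68490/90000 = 0.76100.
The first indifference: 24038 = β·δ·36100, so β = 24038/(δ·36100) = 24038/(0.76100·36100) ≈ 0.8750.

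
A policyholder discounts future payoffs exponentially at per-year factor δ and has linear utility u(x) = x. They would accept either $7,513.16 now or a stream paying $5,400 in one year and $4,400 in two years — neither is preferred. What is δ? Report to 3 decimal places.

δ ≈ 0.830

Equating present values: 7513.16 = 5400δ + 4400δ².
That is, 4400δ² + 5400δ − 7513.16 = 0, a quadratic in δ.
The positive root is δ = [−5400 + √(5400² + 4·4400·7513.16)] / (2·4400) = (−5400 + 12704.000)/8800 ≈ 0.830.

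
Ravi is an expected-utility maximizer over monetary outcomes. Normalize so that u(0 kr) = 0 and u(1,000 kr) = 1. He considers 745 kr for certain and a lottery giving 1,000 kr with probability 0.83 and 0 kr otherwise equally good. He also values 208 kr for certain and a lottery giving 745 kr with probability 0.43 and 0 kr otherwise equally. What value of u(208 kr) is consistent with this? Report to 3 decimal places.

0.357

The first gamble pins u(745 kr): it must equal 0.83·1 + 0.17·0 = 0.83.
The second indifference gives u(208 kr) = 0.43·u(745 kr) + 0.57·u(0 kr) = 0.43·0.83 + 0.57·0.00 = 0.3569.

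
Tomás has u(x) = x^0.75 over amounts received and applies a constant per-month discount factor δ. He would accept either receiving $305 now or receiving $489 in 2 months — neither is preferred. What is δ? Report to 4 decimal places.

Indifference means u(305) = δ^2 · u(489), so δ^2 = u(305)/u(489).
With u(x) = x^0.75: δ^2 = 305^0.75/489^0.75 = (305/489)^0.75 = 0.70185.
Hence δ = (0.70185)^(1/2) = 0.837764.

δ ≈ 0.8378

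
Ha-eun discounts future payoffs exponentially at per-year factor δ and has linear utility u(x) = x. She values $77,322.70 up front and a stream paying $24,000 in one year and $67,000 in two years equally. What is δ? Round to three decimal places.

δ ≈ 0.910

The stream is worth 24000δ + 67000δ² today, so 24000δ + 67000δ² = 77322.70.
That is, 67000δ² + 24000δ − 77322.70 = 0, a quadratic in δ.
By the quadratic formula (taking the positive root), δ = (−24000 + √21298483600.00) / 134000 ≈ 0.910.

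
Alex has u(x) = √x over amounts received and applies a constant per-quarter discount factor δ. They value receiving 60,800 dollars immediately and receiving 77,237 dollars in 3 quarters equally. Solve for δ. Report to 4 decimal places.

Equating discounted utilities: u(60800) = δ^3·u(77237) ⇒ δ^3 = u(60800)/u(77237).
With u(x) = √x: δ^3 = √60800/√77237 = √(60800/77237) = 0.88724.
So δ = 0.88724^(1/3) ≈ 0.9609.

δ ≈ 0.9609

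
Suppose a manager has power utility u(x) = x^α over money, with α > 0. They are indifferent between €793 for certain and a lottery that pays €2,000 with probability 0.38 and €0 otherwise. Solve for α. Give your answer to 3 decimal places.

The lottery's expected utility is 0.38·u(2000) + 0.62·u(0) = 0.38·2000^α (since u(0) = 0 for α > 0).
Setting u(793) equal to that: 793^α = 0.38·2000^α ⇒ (793/2000)^α = 0.38.
α = ln(0.38) / ln(793/2000) = -0.967584/-0.925079 ≈ 1.046.

α ≈ 1.046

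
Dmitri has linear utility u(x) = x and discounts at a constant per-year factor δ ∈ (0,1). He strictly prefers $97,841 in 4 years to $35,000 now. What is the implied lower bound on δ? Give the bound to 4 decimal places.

Comparing present values: 35000 < δ^4·97841.
Hence δ^4 > 35000/97841 = 0.35772, and x ↦ x^(1/4) is increasing on (0,∞).
δ > 0.35772^(1/4) = 0.7734.

δ > 0.7734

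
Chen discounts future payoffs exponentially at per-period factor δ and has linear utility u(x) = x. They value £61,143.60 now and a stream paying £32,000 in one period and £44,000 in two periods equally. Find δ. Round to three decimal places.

Equating present values: 61143.60 = 32000δ + 44000δ².
Rearranged: 44000δ² + 32000δ − 61143.60 = 0.
By the quadratic formula (taking the positive root), δ = (−32000 + √11785273600.00) / 88000 ≈ 0.870.

δ ≈ 0.870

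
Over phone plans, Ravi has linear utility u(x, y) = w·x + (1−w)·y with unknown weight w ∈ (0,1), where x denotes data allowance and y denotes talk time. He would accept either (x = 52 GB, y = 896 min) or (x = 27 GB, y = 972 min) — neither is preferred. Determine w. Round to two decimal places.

Indifference: w·52 + (1−w)·896 = w·27 + (1−w)·972.
Collecting terms: w·25 = (1−w)·76.
The marginal rate of substitution is 76/25, so w = 76/(25+76) = 0.75.

w = 0.75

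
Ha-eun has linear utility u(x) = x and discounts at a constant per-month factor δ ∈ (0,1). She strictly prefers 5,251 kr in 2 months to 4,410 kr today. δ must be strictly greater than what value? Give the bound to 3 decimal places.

δ > 0.916

Comparing present values: 4410 < δ^2·5251.
So δ^2 > 4410/5251 = 0.83984; taking the square root of both positive sides preserves the inequality.
δ > (4410/5251)^(1/2) ≈ 0.916.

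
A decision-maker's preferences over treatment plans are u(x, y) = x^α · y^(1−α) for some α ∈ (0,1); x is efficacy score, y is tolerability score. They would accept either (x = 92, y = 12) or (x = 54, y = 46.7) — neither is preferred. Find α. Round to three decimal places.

Indifference: 92^α · 12^(1−α) = 54^α · 46.7^(1−α).
Rearrange to (92/54)^α = (46.7/12)^(1−α) and take logs: α·0.532805 = (1−α)·1.358838.
Thus α·(1.891643) = 1.358838, so α = 1.358838/1.891643 ≈ 0.718.

α ≈ 0.718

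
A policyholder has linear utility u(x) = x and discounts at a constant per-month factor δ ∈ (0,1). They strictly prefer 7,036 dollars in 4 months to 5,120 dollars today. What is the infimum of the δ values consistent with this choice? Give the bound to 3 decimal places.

δ > 0.924

Comparing present values: 5120 < δ^4·7036.
So δ^4 > 5120/7036 = 0.72769; taking the 4th root of both positive sides preserves the inequality.
δ > (5120/7036)^(1/4) ≈ 0.924.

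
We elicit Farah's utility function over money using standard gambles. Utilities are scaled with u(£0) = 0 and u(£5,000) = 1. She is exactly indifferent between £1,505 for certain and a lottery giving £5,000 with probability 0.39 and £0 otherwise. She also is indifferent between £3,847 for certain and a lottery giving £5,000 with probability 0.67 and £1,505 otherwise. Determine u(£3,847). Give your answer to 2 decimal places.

0.80

First, u(£1,505) = 0.39·u(£5,000) + 0.61·u(£0) = 0.39.
The second indifference gives u(£3,847) = 0.67·u(£5,000) + 0.33·u(£1,505) = 0.67·1.00 + 0.33·0.39 = 0.7987.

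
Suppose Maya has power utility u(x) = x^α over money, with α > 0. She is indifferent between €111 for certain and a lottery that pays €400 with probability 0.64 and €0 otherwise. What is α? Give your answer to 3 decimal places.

Since u(0) = 0, the lottery's EU is 0.64·400^α.
Equating: 111^α = 0.64·400^α, i.e. 0.2775^α = 0.64.
Taking logs: α·ln(111/400) = ln(0.64), so α = -0.446287 / -1.281934 ≈ 0.348.

α ≈ 0.348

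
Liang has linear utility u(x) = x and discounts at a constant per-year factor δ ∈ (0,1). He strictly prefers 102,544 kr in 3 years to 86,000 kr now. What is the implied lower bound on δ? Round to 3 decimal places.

Under u(x) = x this choice says 86000 < δ^3·102544.
Dividing by 102544: δ^3 > 0.83866. Both sides are positive, so the cube root keeps the direction.
δ > 0.83866^(1/3) = 0.943.

δ > 0.943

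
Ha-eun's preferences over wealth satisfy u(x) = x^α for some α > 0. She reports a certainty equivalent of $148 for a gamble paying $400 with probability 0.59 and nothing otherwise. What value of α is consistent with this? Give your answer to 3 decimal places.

EU(lottery) = 0.59·400^α + 0.41·0 = 0.59·400^α.
Equating: 148^α = 0.59·400^α, i.e. 0.3700^α = 0.59.
α = ln(0.59) / ln(148/400) = -0.527633/-0.994252 ≈ 0.531.

α ≈ 0.531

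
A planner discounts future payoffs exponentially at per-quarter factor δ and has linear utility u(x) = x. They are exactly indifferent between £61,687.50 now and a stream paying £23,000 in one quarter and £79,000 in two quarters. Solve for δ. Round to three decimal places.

δ ≈ 0.750

Present value of the stream is 23000·δ + 79000·δ². Indifference gives 23000δ + 79000δ² = 61687.50.
So 79000δ² + 23000δ − 61687.50 = 0.
δ = (−23000 + √(23000² + 4·79000·61687.50)) / (2·79000) = (−23000 + √20022250000.00) / 158000 ≈ 0.750.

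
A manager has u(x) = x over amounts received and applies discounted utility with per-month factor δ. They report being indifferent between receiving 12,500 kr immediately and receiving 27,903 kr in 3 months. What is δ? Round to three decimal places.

Indifference means u(12500) = δ^3 · u(27903), so δ^3 = u(12500)/u(27903).
With u(x) = x: δ^3 = 12500/27903 = 0.44798.
Taking the cube root: δ = 0.44798^(1/3) ≈ 0.765.

δ ≈ 0.765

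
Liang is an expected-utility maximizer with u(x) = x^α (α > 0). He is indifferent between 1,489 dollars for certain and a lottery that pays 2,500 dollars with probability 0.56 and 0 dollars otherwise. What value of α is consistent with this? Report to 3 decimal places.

α ≈ 1.119

Since u(0) = 0, the lottery's EU is 0.56·2500^α.
Indifference: 1489^α = 0.56·2500^α, so (1489/2500)^α = 0.56.
α = ln(0.56) / ln(1489/2500) = -0.579818/-0.518186 ≈ 1.119.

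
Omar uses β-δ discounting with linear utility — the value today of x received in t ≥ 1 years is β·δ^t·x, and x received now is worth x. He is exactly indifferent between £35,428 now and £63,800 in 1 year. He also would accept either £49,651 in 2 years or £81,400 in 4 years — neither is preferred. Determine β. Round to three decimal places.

β ≈ 0.711

The second indifference involves only future payoffs, so β cancels: β·δ^2·49651 = β·δ^4·81400, giving δ^2 = 49651/81400 = 0.60996, so δ = 0.78100.
Substituting δ into 35428 = β·δ·63800: β = 35428/(49827.888) ≈ 0.711.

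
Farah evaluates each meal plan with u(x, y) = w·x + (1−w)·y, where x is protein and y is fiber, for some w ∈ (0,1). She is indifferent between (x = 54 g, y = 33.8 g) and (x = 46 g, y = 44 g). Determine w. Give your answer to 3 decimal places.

w = 0.560

Equating utilities: w·54 + (1−w)·33.8 = w·46 + (1−w)·44.
w·(54−46) = (1−w)·(44−33.8), i.e. w·8 = (1−w)·10.2.
Hence w = 10.2/(8+10.2) = 10.2/18.2 = 0.560.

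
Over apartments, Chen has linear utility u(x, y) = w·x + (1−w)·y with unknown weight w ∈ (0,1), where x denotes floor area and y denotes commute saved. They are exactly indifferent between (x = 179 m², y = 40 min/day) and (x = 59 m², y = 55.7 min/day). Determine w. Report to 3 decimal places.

w = 0.116

Indifference: w·179 + (1−w)·40 = w·59 + (1−w)·55.7.
Rearranging, 120·w − 15.7·(1−w) = 0.
Hence w = 15.7/(120+15.7) = 15.7/135.7 = 0.116.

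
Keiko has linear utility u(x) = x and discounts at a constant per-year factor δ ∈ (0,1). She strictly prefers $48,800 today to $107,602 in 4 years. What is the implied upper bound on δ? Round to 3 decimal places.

The preference means 48800 > δ^4·107602.
Hence δ^4 < 48800/107602 = 0.45352, and x ↦ x^(1/4) is increasing on (0,∞).
δ < (48800/107602)^(1/4) ≈ 0.821.

δ < 0.821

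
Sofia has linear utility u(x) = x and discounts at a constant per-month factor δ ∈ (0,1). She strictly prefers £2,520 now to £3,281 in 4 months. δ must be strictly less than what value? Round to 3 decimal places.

δ < 0.936

Under u(x) = x this choice says 2520 > δ^4·3281.
So δ^4 < 2520/3281 = 0.76806; taking the 4th root of both positive sides preserves the inequality.
δ < 0.76806^(1/4) = 0.936.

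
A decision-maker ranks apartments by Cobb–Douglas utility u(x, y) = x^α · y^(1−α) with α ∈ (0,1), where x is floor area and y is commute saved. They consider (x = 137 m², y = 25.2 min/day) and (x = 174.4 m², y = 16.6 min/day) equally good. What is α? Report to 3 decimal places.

α ≈ 0.634

Set the two utilities equal: 137^α·25.2^(1−α) = 174.4^α·16.6^(1−α).
Rearrange to (137/174.4)^α = (16.6/25.2)^(1−α) and take logs: α·-0.241371 = (1−α)·-0.417441.
With A = -0.241371 and B = -0.417441: α·A = (1−α)·B, so α = B/(A+B) = -0.417441/-0.658812 ≈ 0.634.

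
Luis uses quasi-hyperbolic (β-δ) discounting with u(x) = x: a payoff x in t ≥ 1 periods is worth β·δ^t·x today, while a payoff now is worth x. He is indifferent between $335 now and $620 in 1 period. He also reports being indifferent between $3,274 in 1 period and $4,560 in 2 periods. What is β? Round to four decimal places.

β ≈ 0.7526

The second indifference involves only future payoffs, so β cancels: β·δ^1·3274 = β·δ^2·4560, giving δ = 3274/4560 = 0.71798.
Now use the now-vs-future pair: 335 = β·δ·620 gives β = 335/(0.71798·620) ≈ 0.7526.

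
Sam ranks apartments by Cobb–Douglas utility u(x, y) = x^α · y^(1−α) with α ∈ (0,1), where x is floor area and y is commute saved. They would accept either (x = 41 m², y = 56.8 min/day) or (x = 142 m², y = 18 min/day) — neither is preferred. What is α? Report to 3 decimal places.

Set the two utilities equal: 41^α·56.8^(1−α) = 142^α·18^(1−α).
Rearrange to (41/142)^α = (18/56.8)^(1−α) and take logs: α·-1.242255 = (1−α)·-1.149165.
Thus α·(-2.391420) = -1.149165, so α = -1.149165/-2.391420 ≈ 0.481.

α ≈ 0.481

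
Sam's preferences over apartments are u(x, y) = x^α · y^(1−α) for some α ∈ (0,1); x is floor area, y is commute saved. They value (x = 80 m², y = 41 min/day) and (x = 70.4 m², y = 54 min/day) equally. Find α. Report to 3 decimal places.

α ≈ 0.683

Indifference: 80^α · 41^(1−α) = 70.4^α · 54^(1−α).
Taking logs: α·ln 80 + (1−α)·ln 41 = α·ln 70.4 + (1−α)·ln 54, i.e. α·0.127833 = (1−α)·0.275412.
With A = 0.127833 and B = 0.275412: α·A = (1−α)·B, so α = B/(A+B) = 0.275412/0.403245 ≈ 0.683.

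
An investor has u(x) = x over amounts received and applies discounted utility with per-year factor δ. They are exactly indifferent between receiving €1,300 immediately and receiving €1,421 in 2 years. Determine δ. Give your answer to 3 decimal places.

Indifference means u(1300) = δ^2 · u(1421), so δ^2 = u(1300)/u(1421).
With u(x) = x: δ^2 = 1300/1421 = 0.91485.
So δ = 0.91485^(1/2) ≈ 0.956.

δ ≈ 0.956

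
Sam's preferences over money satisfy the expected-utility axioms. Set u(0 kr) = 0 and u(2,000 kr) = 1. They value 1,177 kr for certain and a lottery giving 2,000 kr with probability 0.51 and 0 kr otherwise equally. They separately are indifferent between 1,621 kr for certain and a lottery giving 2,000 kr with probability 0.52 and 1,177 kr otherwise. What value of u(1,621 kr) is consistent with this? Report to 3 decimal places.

From the first indifference, u(1,177 kr) = 0.51·u(2,000 kr) + 0.49·u(0 kr) = 0.51·1 + 0.49·0 = 0.51.
Then u(1,621 kr) = 0.52·u(2,000 kr) + 0.48·u(1,177 kr) = 0.52·1.00 + 0.48·0.51 = 0.7648.

0.765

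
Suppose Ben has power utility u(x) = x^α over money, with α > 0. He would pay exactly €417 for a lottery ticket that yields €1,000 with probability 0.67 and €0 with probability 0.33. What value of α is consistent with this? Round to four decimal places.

α ≈ 0.4579

Since u(0) = 0, the lottery's EU is 0.67·1000^α.
Equating: 417^α = 0.67·1000^α, i.e. 0.4170^α = 0.67.
Taking logs: α·ln(417/1000) = ln(0.67), so α = -0.4004776 / -0.8746691 ≈ 0.4579.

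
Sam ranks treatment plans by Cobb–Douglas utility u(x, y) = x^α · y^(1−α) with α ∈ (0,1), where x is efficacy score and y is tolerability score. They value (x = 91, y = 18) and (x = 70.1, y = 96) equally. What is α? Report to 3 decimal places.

α ≈ 0.865

Indifference: 91^α · 18^(1−α) = 70.1^α · 96^(1−α).
Rearrange to (91/70.1)^α = (96/18)^(1−α) and take logs: α·0.260937 = (1−α)·1.673976.
With A = 0.260937 and B = 1.673976: α·A = (1−α)·B, so α = B/(A+B) = 1.673976/1.934913 ≈ 0.865.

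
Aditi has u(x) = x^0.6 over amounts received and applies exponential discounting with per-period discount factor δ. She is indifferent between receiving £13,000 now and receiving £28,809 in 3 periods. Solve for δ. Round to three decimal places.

δ ≈ 0.853

Indifference means u(13000) = δ^3 · u(28809), so δ^3 = u(13000)/u(28809).
Since u(x) = x^0.6, δ^3 = (13000/28809)^0.6 = 0.45125^0.6 = 0.62037.
Taking the cube root: δ = 0.62037^(1/3) ≈ 0.853.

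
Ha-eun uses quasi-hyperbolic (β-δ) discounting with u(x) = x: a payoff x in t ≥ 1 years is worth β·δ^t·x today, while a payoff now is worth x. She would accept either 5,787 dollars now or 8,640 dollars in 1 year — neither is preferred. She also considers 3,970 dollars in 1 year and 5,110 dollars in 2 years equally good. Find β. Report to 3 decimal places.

β ≈ 0.862

From the later pair, β·δ^1·3970 = β·δ^2·5110; dividing through, δ = 3970/5110 = 0.77691.
Substituting δ into 5787 = β·δ·8640: β = 5787/(6712.485) ≈ 0.862.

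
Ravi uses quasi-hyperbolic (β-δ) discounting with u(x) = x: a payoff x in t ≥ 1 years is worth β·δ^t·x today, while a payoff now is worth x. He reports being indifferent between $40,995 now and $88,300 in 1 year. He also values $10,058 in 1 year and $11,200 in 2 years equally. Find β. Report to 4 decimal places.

Both payoffs in the second observation are in the future, so β drops out: δ^1·10058 = δ^2·11200 ⇒ δ = 10058/11200 = 0.89804.
The first indifference: 40995 = β·δ·88300, so β = 40995/(δ·88300) = 40995/(0.89804·88300) ≈ 0.5170.

β ≈ 0.5170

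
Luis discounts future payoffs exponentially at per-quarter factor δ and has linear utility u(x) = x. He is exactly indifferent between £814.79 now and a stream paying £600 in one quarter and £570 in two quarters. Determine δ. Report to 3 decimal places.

The stream is worth 600δ + 570δ² today, so 600δ + 570δ² = 814.79.
Rearranged: 570δ² + 600δ − 814.79 = 0.
The positive root is δ = [−600 + √(600² + 4·570·814.79)] / (2·570) = (−600 + 1489.202)/1140 ≈ 0.780.

δ ≈ 0.780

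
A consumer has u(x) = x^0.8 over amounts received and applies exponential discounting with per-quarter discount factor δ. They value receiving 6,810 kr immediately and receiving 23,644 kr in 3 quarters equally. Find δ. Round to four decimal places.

Indifference means u(6810) = δ^3 · u(23644), so δ^3 = u(6810)/u(23644).
With u(x) = x^0.8: δ^3 = 6810^0.8/23644^0.8 = (6810/23644)^0.8 = 0.36944.
So δ = 0.36944^(1/3) ≈ 0.7175.

δ ≈ 0.7175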